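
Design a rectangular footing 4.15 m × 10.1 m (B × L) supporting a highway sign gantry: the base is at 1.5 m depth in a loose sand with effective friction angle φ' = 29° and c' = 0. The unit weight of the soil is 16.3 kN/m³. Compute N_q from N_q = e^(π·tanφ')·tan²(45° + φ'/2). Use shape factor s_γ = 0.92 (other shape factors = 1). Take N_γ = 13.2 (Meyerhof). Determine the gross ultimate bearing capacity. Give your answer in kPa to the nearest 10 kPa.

tan29° = 0.5543, so N_q = e^(π×0.5543)·tan²(59.5°) = 5.705 × 2.882 = 16.44.
Effective surcharge at the founding depth q = γ·D_f = 16.3 × 1.5 = 24.45 kPa.
q_ult = q·N_q + 0.5·γ·B·N_γ·s_γ
     = 24.45 × 16.443 + 0.5 × 16.3 × 4.15 × 13.2 × 0.92
     = 402.04 + 410.74 = 812.78 kPa.

q_ult ≈ 810 kPa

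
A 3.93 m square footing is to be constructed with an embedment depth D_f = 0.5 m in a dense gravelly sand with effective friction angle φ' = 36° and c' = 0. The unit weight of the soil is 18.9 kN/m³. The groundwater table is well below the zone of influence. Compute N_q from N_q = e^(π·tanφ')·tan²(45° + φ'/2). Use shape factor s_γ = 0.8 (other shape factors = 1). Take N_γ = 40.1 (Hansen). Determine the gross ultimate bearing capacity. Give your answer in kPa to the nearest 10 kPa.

q_ult ≈ 1550 kPa

tan36° = 0.7265, so N_q = e^(π×0.7265)·tan²(63°) = 9.801 × 3.852 = 37.75.
Overburden at base level: q = 18.9 × 0.5 = 9.45 kPa.
Surcharge term q·N_q = 9.45 × 37.752 = 356.76 kPa; self-weight term 0.5·γ·B·N_γ·s_γ = 0.5 × 18.9 × 3.93 × 40.1 × 0.8 = 1191.4 kPa.
q_ult = 356.76 + 1191.4 = 1548.2 kPa.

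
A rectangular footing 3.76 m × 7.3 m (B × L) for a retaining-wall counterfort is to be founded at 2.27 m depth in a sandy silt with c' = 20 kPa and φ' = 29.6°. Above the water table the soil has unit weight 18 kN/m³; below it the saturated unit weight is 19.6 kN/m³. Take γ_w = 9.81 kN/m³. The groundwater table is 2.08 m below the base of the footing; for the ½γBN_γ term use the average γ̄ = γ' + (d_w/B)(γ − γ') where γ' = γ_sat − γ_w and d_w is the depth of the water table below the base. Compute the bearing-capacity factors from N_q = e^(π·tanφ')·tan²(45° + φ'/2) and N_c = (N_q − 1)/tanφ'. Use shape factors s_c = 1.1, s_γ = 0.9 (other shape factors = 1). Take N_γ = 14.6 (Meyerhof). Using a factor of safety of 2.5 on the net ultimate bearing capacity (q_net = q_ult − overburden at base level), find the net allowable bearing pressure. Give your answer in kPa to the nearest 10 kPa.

q_all(net) ≈ 670 kPa

N_q = e^(π·tan29.6°)·tan²(59.8°) = 17.59; N_c = (N_q − 1)/tanφ' = 29.2.
Effective surcharge at the founding depth q = γ·D_f = 18 × 2.27 = 40.86 kPa.
With d_w = 2.08 m < B, γ̄ = 9.79 + (2.08/3.76) × (18 − 9.79) = 14.332 kN/m³.
q_ult = c·N_c·s_c + q·N_q + 0.5·γ·B·N_γ·s_γ
     = 20 × 29.199 × 1.1 + 40.86 × 17.588 + 0.5 × 14.332 × 3.76 × 14.6 × 0.9
     = 642.39 + 718.63 + 354.04 = 1715.1 kPa.
q_net = 1715.1 − 40.86 = 1674.2 kPa.
q_all(net) = 1674.2 / 2.5 = 669.68 kPa.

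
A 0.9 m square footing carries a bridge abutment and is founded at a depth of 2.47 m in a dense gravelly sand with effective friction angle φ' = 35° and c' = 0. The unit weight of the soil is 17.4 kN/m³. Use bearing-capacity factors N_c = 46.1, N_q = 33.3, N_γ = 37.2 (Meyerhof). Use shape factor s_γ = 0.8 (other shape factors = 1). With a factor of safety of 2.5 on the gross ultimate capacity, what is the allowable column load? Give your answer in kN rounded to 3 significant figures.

Effective surcharge at the founding depth q = γ·D_f = 17.4 × 2.47 = 42.978 kPa.
q_ult = q·N_q + 0.5·γ·B·N_γ·s_γ
     = 42.978 × 33.3 + 0.5 × 17.4 × 0.9 × 37.2 × 0.8
     = 1431.2 + 233.02 = 1664.2 kPa.
Gross allowable pressure q_all = 1664.2 / 2.5 = 665.68 kPa.
Footing area = 0.81 m², so allowable column load = 665.68 × 0.81 = 539.2 kN.

P_all ≈ 539 kN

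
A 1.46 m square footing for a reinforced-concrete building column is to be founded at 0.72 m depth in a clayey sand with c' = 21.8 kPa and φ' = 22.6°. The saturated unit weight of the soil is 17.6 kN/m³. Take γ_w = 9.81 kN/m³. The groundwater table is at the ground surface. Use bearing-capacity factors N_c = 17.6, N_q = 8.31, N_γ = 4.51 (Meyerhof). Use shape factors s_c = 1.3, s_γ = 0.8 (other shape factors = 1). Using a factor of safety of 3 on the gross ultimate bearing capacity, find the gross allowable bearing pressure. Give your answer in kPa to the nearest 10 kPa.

γ' = 17.6 − 9.81 = 7.79 kN/m³ (submerged throughout). q = 7.79 × 0.72 = 5.6088 kPa; the same γ' applies in the ½γBN_γ term.
c·N_c·s_c = 21.8 × 17.6 × 1.3 = 498.78 kPa
q·N_q = 5.6088 × 8.31 = 46.609 kPa
0.5·γ·B·N_γ·s_γ = 0.5 × 7.79 × 1.46 × 4.51 × 0.8 = 20.518 kPa
q_ult = 498.78 + 46.609 + 20.518 = 565.91 kPa.
q_all = 565.91 / 3 = 188.64 kPa.

q_all ≈ 190 kPa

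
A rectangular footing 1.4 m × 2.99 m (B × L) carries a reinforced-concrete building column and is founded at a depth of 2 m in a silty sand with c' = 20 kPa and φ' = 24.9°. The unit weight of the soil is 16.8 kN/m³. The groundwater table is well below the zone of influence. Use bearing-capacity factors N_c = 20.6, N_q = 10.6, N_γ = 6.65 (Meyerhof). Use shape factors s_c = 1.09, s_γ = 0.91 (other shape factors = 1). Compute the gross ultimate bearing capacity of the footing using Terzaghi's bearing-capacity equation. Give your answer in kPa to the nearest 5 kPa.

Effective surcharge at the founding depth q = γ·D_f = 16.8 × 2 = 33.6 kPa.
q_ult = c·N_c·s_c + q·N_q + 0.5·γ·B·N_γ·s_γ
     = 20 × 20.6 × 1.09 + 33.6 × 10.6 + 0.5 × 16.8 × 1.4 × 6.65 × 0.91
     = 449.08 + 356.16 + 71.166 = 876.41 kPa.

q_ult ≈ 875 kPa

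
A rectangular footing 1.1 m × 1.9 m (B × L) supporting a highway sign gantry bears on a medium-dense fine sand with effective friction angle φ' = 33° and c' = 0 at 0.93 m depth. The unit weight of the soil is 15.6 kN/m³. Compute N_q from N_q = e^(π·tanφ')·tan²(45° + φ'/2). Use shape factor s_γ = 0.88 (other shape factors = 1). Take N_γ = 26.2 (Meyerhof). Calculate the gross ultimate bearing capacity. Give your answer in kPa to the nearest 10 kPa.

tan33° = 0.6494, so N_q = e^(π×0.6494)·tan²(61.5°) = 7.692 × 3.392 = 26.09.
Effective surcharge at the founding depth q = γ·D_f = 15.6 × 0.93 = 14.508 kPa.
q_ult = q·N_q + 0.5·γ·B·N_γ·s_γ
     = 14.508 × 26.092 + 0.5 × 15.6 × 1.1 × 26.2 × 0.88
     = 378.54 + 197.82 = 576.36 kPa.

q_ult ≈ 580 kPa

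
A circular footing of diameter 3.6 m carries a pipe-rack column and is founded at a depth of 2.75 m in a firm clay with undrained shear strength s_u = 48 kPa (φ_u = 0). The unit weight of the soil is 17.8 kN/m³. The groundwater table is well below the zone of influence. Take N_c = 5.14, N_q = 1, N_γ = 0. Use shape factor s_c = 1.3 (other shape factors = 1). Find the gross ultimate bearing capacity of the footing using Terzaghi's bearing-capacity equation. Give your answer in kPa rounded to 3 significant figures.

Effective surcharge at the founding depth q = γ·D_f = 17.8 × 2.75 = 48.95 kPa.
q_ult = c·N_c·s_c + q·N_q
     = 48 × 5.14 × 1.3 + 48.95 × 1
     = 320.74 + 48.95 = 369.69 kPa.

q_ult ≈ 370 kPa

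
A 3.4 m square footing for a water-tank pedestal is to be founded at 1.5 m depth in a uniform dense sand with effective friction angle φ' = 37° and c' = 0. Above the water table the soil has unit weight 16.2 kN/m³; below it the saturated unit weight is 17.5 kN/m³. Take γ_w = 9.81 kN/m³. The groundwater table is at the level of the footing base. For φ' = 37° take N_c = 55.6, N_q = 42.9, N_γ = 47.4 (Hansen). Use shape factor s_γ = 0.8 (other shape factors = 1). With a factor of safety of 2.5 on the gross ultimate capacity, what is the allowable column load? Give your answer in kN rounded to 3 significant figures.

q = γ·D_f = 16.2 × 1.5 = 24.3 kPa.
For the ½γBN_γ term take γ' = 17.5 − 9.81 = 7.69 kN/m³ (soil below base is submerged).
q·N_q = 24.3 × 42.9 = 1042.5 kPa
0.5·γ·B·N_γ·s_γ = 0.5 × 7.69 × 3.4 × 47.4 × 0.8 = 495.73 kPa
q_ult = 1042.5 + 495.73 = 1538.2 kPa.
Gross allowable pressure q_all = 1538.2 / 2.5 = 615.28 kPa.
Footing area = 11.56 m², so allowable column load = 615.28 × 11.56 = 7112.6 kN.

P_all ≈ 7110 kN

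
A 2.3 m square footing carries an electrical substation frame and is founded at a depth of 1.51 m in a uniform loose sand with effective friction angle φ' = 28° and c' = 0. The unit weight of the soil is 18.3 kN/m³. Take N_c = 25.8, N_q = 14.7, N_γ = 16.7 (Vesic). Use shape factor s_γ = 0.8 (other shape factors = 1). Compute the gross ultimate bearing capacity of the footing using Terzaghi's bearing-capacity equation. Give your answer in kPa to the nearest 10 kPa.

Effective surcharge at the founding depth q = γ·D_f = 18.3 × 1.51 = 27.633 kPa.
q_ult = q·N_q + 0.5·γ·B·N_γ·s_γ
     = 27.633 × 14.7 + 0.5 × 18.3 × 2.3 × 16.7 × 0.8
     = 406.21 + 281.16 = 687.37 kPa.

q_ult ≈ 690 kPa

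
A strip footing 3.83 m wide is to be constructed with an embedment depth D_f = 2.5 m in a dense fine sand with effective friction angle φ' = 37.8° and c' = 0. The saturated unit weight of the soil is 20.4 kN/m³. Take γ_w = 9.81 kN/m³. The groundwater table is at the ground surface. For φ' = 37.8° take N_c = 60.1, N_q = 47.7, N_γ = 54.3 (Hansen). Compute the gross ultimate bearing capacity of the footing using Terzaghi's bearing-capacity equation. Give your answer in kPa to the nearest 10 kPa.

With the water table at the surface the whole profile is submerged: γ' = 20.4 − 9.81 = 10.59 kN/m³, so q = γ'·D_f = 26.475 kPa; the same γ' applies in the ½γBN_γ term.
q_ult = q·N_q + 0.5·γ·B·N_γ
     = 26.475 × 47.7 + 0.5 × 10.59 × 3.83 × 54.3
     = 1262.9 + 1101.2 = 2364.1 kPa.

q_ult ≈ 2360 kPa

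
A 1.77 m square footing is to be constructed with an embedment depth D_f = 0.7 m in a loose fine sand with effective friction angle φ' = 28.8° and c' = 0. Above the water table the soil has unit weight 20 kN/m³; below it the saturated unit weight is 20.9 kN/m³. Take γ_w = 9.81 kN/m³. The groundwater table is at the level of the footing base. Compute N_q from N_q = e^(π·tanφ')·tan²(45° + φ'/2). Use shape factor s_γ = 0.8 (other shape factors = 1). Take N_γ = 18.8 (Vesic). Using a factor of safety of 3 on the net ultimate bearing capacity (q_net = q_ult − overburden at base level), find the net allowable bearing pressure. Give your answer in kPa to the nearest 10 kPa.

q_all(net) ≈ 120 kPa

N_q = e^(π·tan28.8°)·tan²(59.4°) = 16.08.
Effective surcharge at the founding depth q = γ·D_f = 20 × 0.7 = 14 kPa.
The water table coincides with the base, so in the self-weight term γ → γ' = 11.09 kN/m³.
q_ult = q·N_q + 0.5·γ·B·N_γ·s_γ
     = 14 × 16.081 + 0.5 × 11.09 × 1.77 × 18.8 × 0.8
     = 225.13 + 147.61 = 372.75 kPa.
q_net = 372.75 − 14 = 358.75 kPa.
q_all(net) = 358.75 / 3 = 119.58 kPa.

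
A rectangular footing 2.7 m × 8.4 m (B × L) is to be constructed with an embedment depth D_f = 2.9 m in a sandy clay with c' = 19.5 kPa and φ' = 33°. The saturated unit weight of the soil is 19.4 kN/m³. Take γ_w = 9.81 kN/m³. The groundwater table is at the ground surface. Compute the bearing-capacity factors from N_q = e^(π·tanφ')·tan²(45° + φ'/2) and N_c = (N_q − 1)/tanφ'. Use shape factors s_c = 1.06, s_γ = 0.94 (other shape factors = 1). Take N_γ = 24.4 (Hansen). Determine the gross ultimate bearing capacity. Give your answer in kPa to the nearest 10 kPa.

tan33° = 0.6494, so N_q = e^(π×0.6494)·tan²(61.5°) = 7.692 × 3.392 = 26.09.
N_c = (26.09 − 1)/tan33° = 38.64.
With the water table at the surface the whole profile is submerged: γ' = 19.4 − 9.81 = 9.59 kN/m³, so q = γ'·D_f = 27.811 kPa; the same γ' applies in the ½γBN_γ term.
q_ult = c·N_c·s_c + q·N_q + 0.5·γ·B·N_γ·s_γ
     = 19.5 × 38.638 × 1.06 + 27.811 × 26.092 + 0.5 × 9.59 × 2.7 × 24.4 × 0.94
     = 798.65 + 725.64 + 296.94 = 1821.2 kPa.

q_ult ≈ 1820 kPa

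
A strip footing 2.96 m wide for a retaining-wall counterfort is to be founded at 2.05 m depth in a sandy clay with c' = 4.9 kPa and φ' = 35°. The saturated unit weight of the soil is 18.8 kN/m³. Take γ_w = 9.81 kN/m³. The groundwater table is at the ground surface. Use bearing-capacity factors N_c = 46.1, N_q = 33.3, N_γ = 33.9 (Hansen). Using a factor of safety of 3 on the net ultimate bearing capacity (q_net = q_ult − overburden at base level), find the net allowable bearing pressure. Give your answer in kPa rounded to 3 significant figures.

With the water table at the surface the whole profile is submerged: γ' = 18.8 − 9.81 = 8.99 kN/m³, so q = γ'·D_f = 18.429 kPa; the same γ' applies in the ½γBN_γ term.
q_ult = c·N_c + q·N_q + 0.5·γ·B·N_γ
     = 4.9 × 46.1 + 18.429 × 33.3 + 0.5 × 8.99 × 2.96 × 33.9
     = 225.89 + 613.7 + 451.05 = 1290.6 kPa.
q_net = 1290.6 − 18.429 = 1272.2 kPa.
q_all(net) = 1272.2 / 3 = 424.07 kPa.

q_all(net) ≈ 424 kPa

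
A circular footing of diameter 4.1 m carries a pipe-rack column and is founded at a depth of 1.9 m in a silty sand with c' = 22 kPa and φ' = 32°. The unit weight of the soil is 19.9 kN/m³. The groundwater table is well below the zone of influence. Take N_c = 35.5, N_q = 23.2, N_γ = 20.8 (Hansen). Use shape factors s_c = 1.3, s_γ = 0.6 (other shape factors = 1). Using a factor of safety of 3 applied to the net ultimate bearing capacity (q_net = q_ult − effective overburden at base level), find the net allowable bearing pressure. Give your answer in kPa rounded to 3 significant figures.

Overburden at base level: q = 19.9 × 1.9 = 37.81 kPa.
Cohesion term c·N_c·s_c = 22 × 35.5 × 1.3 = 1015.3 kPa; surcharge term q·N_q = 37.81 × 23.2 = 877.19 kPa; self-weight term 0.5·γ·B·N_γ·s_γ = 0.5 × 19.9 × 4.1 × 20.8 × 0.6 = 509.12 kPa.
q_ult = 1015.3 + 877.19 + 509.12 = 2401.6 kPa.
Net ultimate: q_net = 2401.6 − 37.81 = 2363.8 kPa.
q_all(net) = 2363.8 / 3 = 787.93 kPa.

q_all(net) ≈ 788 kPa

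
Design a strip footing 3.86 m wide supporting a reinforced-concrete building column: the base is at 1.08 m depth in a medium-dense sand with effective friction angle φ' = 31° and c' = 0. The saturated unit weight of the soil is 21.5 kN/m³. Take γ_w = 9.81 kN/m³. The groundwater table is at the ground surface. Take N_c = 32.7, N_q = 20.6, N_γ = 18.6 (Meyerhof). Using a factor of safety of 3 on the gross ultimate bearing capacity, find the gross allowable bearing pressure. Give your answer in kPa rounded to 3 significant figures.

With the water table at the surface the whole profile is submerged: γ' = 21.5 − 9.81 = 11.69 kN/m³, so q = γ'·D_f = 12.625 kPa; the same γ' applies in the ½γBN_γ term.
q_ult = q·N_q + 0.5·γ·B·N_γ
     = 12.625 × 20.6 + 0.5 × 11.69 × 3.86 × 18.6
     = 260.08 + 419.65 = 679.73 kPa.
q_all = 679.73 / 3 = 226.58 kPa.

q_all ≈ 227 kPa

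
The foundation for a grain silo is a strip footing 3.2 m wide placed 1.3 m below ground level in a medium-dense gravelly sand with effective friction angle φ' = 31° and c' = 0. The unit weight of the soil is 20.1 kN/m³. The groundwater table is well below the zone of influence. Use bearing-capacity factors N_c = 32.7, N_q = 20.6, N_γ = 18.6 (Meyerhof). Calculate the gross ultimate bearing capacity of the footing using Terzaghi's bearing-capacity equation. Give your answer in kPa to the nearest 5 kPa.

q_ult ≈ 1135 kPa

Effective surcharge at the founding depth q = γ·D_f = 20.1 × 1.3 = 26.13 kPa.
q_ult = q·N_q + 0.5·γ·B·N_γ
     = 26.13 × 20.6 + 0.5 × 20.1 × 3.2 × 18.6
     = 538.28 + 598.18 = 1136.5 kPa.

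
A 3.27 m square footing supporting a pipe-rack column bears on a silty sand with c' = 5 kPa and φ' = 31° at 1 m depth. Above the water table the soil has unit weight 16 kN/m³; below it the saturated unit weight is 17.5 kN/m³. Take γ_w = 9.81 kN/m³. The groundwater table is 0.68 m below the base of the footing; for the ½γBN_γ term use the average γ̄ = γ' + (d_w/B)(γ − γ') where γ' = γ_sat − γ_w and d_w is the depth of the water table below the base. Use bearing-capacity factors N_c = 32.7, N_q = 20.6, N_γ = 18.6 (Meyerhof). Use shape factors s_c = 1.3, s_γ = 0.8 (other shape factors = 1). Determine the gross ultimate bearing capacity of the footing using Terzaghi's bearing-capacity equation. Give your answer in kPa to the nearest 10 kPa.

q_ult ≈ 770 kPa

Overburden at base level: q = 16 × 1 = 16 kPa.
The water table is 0.68 m below the base (< B = 3.27 m), so the ½γBN_γ term uses γ̄ = γ' + (d_w/B)(γ − γ') = 7.69 + (0.68/3.27)(16 − 7.69) = 9.4181 kN/m³.
Cohesion term c·N_c·s_c = 5 × 32.7 × 1.3 = 212.55 kPa; surcharge term q·N_q = 16 × 20.6 = 329.6 kPa; self-weight term 0.5·γ·B·N_γ·s_γ = 0.5 × 9.4181 × 3.27 × 18.6 × 0.8 = 229.13 kPa.
q_ult = 212.55 + 329.6 + 229.13 = 771.28 kPa.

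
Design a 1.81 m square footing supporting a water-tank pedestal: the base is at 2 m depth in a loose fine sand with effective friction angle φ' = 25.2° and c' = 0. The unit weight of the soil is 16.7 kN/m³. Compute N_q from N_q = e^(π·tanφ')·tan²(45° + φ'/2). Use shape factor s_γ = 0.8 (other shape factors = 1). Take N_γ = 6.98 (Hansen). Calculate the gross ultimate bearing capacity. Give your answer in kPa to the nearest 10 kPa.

q_ult ≈ 450 kPa

tan25.2° = 0.4706, so N_q = e^(π×0.4706)·tan²(57.6°) = 4.386 × 2.483 = 10.89.
q = γ·D_f = 16.7 × 2 = 33.4 kPa.
q·N_q = 33.4 × 10.889 = 363.7 kPa
0.5·γ·B·N_γ·s_γ = 0.5 × 16.7 × 1.81 × 6.98 × 0.8 = 84.394 kPa
q_ult = 363.7 + 84.394 = 448.1 kPa.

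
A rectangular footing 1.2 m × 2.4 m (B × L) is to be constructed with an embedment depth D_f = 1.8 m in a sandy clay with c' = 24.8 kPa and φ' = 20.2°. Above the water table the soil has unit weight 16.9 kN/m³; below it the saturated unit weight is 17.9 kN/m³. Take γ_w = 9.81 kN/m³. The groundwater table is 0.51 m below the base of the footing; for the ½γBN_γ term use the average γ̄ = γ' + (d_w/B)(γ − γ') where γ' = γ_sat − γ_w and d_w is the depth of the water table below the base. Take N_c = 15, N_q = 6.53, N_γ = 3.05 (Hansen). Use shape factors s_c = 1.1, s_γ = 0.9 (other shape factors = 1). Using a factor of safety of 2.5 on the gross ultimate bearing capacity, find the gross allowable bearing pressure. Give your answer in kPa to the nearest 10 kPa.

q = γ·D_f = 16.9 × 1.8 = 30.42 kPa.
γ' = 8.09 kN/m³; averaging over the depth B below the base, γ̄ = γ' + (d_w/B)(γ − γ') = 11.834 kN/m³.
c·N_c·s_c = 24.8 × 15 × 1.1 = 409.2 kPa
q·N_q = 30.42 × 6.53 = 198.64 kPa
0.5·γ·B·N_γ·s_γ = 0.5 × 11.834 × 1.2 × 3.05 × 0.9 = 19.491 kPa
q_ult = 409.2 + 198.64 + 19.491 = 627.33 kPa.
q_all = 627.33 / 2.5 = 250.93 kPa.

q_all ≈ 250 kPa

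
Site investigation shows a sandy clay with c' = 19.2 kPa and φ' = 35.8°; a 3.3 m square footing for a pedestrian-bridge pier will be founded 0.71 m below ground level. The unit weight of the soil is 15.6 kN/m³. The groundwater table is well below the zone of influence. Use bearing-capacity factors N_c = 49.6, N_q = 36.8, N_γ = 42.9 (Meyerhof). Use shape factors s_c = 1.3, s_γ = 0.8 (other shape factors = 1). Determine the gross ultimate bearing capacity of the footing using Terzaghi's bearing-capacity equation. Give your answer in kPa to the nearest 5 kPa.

Effective surcharge at the founding depth q = γ·D_f = 15.6 × 0.71 = 11.076 kPa.
q_ult = c·N_c·s_c + q·N_q + 0.5·γ·B·N_γ·s_γ
     = 19.2 × 49.6 × 1.3 + 11.076 × 36.8 + 0.5 × 15.6 × 3.3 × 42.9 × 0.8
     = 1238 + 407.6 + 883.4 = 2529 kPa.

q_ult ≈ 2530 kPa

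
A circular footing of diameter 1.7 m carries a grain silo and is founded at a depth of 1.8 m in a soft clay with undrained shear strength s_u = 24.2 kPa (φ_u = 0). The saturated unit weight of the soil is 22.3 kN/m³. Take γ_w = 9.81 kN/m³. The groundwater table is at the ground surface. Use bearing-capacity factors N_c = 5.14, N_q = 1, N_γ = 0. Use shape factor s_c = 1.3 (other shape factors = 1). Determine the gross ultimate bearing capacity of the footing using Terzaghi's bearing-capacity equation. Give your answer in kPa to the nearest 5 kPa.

q_ult ≈ 185 kPa

γ' = 22.3 − 9.81 = 12.49 kN/m³ (submerged throughout). q = 12.49 × 1.8 = 22.482 kPa.
c·N_c·s_c = 24.2 × 5.14 × 1.3 = 161.7 kPa
q·N_q = 22.482 × 1 = 22.482 kPa
q_ult = 161.7 + 22.482 = 184.19 kPa.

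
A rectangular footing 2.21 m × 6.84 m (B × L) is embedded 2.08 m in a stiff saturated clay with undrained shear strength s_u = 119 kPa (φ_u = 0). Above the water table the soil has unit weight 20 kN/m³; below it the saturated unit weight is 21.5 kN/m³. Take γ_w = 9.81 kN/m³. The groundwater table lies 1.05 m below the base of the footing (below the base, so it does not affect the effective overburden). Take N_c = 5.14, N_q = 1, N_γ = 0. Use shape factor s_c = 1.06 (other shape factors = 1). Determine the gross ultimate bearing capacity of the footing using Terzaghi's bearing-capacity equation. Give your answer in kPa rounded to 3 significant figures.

q_ult ≈ 690 kPa

Effective surcharge at the founding depth q = γ·D_f = 20 × 2.08 = 41.6 kPa.
q_ult = c·N_c·s_c + q·N_q
     = 119 × 5.14 × 1.06 + 41.6 × 1
     = 648.36 + 41.6 = 689.96 kPa.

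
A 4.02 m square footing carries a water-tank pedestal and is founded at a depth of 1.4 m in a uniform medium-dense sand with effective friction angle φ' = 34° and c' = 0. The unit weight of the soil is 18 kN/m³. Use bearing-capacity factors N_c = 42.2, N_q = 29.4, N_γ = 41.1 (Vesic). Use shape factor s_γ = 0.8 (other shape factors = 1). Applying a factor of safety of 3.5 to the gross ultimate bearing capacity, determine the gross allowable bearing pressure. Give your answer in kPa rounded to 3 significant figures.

q = γ·D_f = 18 × 1.4 = 25.2 kPa.
q·N_q = 25.2 × 29.4 = 740.88 kPa
0.5·γ·B·N_γ·s_γ = 0.5 × 18 × 4.02 × 41.1 × 0.8 = 1189.6 kPa
q_ult = 740.88 + 1189.6 = 1930.5 kPa.
q_all = q_ult / FS = 1930.5 / 3.5 = 551.57 kPa.

q_all ≈ 552 kPa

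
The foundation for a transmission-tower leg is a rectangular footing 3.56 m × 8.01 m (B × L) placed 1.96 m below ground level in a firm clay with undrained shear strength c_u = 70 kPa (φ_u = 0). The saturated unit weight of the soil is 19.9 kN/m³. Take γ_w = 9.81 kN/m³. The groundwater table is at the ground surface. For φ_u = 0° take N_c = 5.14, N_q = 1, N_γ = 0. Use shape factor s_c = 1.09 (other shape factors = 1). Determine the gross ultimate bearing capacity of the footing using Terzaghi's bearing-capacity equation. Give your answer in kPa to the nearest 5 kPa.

γ' = 19.9 − 9.81 = 10.09 kN/m³ (submerged throughout). q = 10.09 × 1.96 = 19.776 kPa.
c·N_c·s_c = 70 × 5.14 × 1.09 = 392.18 kPa
q·N_q = 19.776 × 1 = 19.776 kPa
q_ult = 392.18 + 19.776 = 411.96 kPa.

q_ult ≈ 410 kPa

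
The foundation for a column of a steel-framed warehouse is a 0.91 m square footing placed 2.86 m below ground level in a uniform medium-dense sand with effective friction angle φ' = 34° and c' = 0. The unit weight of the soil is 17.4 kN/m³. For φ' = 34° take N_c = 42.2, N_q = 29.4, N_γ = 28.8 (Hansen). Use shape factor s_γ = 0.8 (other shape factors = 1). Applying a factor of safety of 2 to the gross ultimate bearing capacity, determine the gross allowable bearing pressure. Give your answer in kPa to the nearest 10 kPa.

q = γ·D_f = 17.4 × 2.86 = 49.764 kPa.
q·N_q = 49.764 × 29.4 = 1463.1 kPa
0.5·γ·B·N_γ·s_γ = 0.5 × 17.4 × 0.91 × 28.8 × 0.8 = 182.41 kPa
q_ult = 1463.1 + 182.41 = 1645.5 kPa.
q_all = q_ult / FS = 1645.5 / 2 = 822.73 kPa.

q_all ≈ 820 kPa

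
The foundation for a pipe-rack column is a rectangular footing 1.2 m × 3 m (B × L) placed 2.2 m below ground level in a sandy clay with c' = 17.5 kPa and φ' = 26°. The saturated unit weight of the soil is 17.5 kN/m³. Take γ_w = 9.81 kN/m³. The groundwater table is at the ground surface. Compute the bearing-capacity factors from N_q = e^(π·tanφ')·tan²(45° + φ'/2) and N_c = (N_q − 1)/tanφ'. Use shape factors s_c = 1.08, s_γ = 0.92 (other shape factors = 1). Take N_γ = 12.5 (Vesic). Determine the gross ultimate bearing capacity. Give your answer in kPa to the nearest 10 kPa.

q_ult ≈ 670 kPa

tan26° = 0.4877, so N_q = e^(π×0.4877)·tan²(58°) = 4.629 × 2.561 = 11.85.
N_c = (11.85 − 1)/tan26° = 22.25.
With the water table at the surface the whole profile is submerged: γ' = 17.5 − 9.81 = 7.69 kN/m³, so q = γ'·D_f = 16.918 kPa; the same γ' applies in the ½γBN_γ term.
q_ult = c·N_c·s_c + q·N_q + 0.5·γ·B·N_γ·s_γ
     = 17.5 × 22.254 × 1.08 + 16.918 × 11.854 + 0.5 × 7.69 × 1.2 × 12.5 × 0.92
     = 420.61 + 200.55 + 53.061 = 674.22 kPa.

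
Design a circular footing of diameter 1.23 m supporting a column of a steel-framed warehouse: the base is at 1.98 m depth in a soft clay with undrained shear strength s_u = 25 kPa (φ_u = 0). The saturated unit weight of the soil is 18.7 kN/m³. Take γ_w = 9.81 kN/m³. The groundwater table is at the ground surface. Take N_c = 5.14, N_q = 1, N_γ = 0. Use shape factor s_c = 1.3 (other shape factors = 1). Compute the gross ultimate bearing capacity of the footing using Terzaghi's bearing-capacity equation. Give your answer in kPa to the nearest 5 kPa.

Water table at ground surface, so effective unit weight γ' = 18.7 − 9.81 = 8.89 kN/m³ is used throughout; overburden q = 8.89 × 1.98 = 17.602 kPa.
Cohesion term c·N_c·s_c = 25 × 5.14 × 1.3 = 167.05 kPa; surcharge term q·N_q = 17.602 × 1 = 17.602 kPa.
q_ult = 167.05 + 17.602 = 184.65 kPa.

q_ult ≈ 185 kPa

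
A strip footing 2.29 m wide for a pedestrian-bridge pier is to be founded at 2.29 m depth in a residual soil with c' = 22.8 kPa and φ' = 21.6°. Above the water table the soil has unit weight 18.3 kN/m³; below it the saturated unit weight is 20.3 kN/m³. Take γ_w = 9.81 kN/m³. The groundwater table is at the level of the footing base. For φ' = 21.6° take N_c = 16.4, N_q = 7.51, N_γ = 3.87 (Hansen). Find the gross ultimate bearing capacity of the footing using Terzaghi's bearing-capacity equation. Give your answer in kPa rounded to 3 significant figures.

Overburden at base level: q = 18.3 × 2.29 = 41.907 kPa.
Below the base the soil is submerged, so the ½γBN_γ term uses γ' = 20.3 − 9.81 = 10.49 kN/m³.
Cohesion term c·N_c = 22.8 × 16.4 = 373.92 kPa; surcharge term q·N_q = 41.907 × 7.51 = 314.72 kPa; self-weight term 0.5·γ·B·N_γ = 0.5 × 10.49 × 2.29 × 3.87 = 46.483 kPa.
q_ult = 373.92 + 314.72 + 46.483 = 735.12 kPa.

q_ult ≈ 735 kPa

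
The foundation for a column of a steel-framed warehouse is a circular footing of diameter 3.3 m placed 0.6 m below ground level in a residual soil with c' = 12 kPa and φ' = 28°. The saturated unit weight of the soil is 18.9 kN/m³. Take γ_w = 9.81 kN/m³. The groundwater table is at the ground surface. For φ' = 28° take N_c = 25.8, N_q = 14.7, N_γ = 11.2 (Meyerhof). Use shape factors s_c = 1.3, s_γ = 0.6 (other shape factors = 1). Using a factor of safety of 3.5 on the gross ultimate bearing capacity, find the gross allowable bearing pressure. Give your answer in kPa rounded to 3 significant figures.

q_all ≈ 167 kPa

γ' = 18.9 − 9.81 = 9.09 kN/m³ (submerged throughout). q = 9.09 × 0.6 = 5.454 kPa; the same γ' applies in the ½γBN_γ term.
c·N_c·s_c = 12 × 25.8 × 1.3 = 402.48 kPa
q·N_q = 5.454 × 14.7 = 80.174 kPa
0.5·γ·B·N_γ·s_γ = 0.5 × 9.09 × 3.3 × 11.2 × 0.6 = 100.79 kPa
q_ult = 402.48 + 80.174 + 100.79 = 583.44 kPa.
q_all = 583.44 / 3.5 = 166.7 kPa.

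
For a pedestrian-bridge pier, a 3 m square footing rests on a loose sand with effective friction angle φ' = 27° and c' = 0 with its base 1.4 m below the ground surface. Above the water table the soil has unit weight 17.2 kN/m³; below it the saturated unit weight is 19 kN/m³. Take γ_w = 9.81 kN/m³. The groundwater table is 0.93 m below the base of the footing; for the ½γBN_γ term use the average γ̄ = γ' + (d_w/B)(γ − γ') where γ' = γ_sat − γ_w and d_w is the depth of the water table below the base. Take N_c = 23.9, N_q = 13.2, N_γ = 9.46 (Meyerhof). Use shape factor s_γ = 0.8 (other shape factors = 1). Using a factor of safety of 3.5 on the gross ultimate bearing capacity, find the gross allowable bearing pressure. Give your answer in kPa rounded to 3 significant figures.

q_all ≈ 129 kPa

Effective surcharge at the founding depth q = γ·D_f = 17.2 × 1.4 = 24.08 kPa.
With d_w = 0.93 m < B, γ̄ = 9.19 + (0.93/3) × (17.2 − 9.19) = 11.673 kN/m³.
q_ult = q·N_q + 0.5·γ·B·N_γ·s_γ
     = 24.08 × 13.2 + 0.5 × 11.673 × 3 × 9.46 × 0.8
     = 317.86 + 132.51 = 450.37 kPa.
q_all = 450.37 / 3.5 = 128.68 kPa.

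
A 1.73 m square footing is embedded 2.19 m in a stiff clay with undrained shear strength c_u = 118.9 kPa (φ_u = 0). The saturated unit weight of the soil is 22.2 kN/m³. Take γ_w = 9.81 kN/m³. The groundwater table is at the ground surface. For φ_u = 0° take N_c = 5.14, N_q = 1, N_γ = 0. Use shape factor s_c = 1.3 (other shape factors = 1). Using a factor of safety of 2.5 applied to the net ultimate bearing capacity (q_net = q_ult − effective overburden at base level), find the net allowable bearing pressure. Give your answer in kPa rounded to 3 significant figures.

q_all(net) ≈ 318 kPa

With the water table at the surface the whole profile is submerged: γ' = 22.2 − 9.81 = 12.39 kN/m³, so q = γ'·D_f = 27.134 kPa.
q_ult = c·N_c·s_c + q·N_q
     = 118.9 × 5.14 × 1.3 + 27.134 × 1
     = 794.49 + 27.134 = 821.62 kPa.
Net ultimate: q_net = 821.62 − 27.134 = 794.49 kPa.
q_all(net) = 794.49 / 2.5 = 317.8 kPa.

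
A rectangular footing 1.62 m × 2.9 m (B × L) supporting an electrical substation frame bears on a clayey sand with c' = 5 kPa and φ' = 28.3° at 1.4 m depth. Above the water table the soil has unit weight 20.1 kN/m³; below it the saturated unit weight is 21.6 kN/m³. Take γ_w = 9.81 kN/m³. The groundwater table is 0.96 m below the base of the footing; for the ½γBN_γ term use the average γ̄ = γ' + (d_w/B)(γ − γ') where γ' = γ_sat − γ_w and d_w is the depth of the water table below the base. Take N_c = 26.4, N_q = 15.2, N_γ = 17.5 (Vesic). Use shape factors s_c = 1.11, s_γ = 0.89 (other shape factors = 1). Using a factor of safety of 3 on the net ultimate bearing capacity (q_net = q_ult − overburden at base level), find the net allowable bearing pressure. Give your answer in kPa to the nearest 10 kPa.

q_all(net) ≈ 250 kPa

q = γ·D_f = 20.1 × 1.4 = 28.14 kPa.
γ' = 11.79 kN/m³; averaging over the depth B below the base, γ̄ = γ' + (d_w/B)(γ − γ') = 16.714 kN/m³.
c·N_c·s_c = 5 × 26.4 × 1.11 = 146.52 kPa
q·N_q = 28.14 × 15.2 = 427.73 kPa
0.5·γ·B·N_γ·s_γ = 0.5 × 16.714 × 1.62 × 17.5 × 0.89 = 210.87 kPa
q_ult = 146.52 + 427.73 + 210.87 = 785.11 kPa.
q_net = 785.11 − 28.14 = 756.97 kPa.
q_all(net) = 756.97 / 3 = 252.32 kPa.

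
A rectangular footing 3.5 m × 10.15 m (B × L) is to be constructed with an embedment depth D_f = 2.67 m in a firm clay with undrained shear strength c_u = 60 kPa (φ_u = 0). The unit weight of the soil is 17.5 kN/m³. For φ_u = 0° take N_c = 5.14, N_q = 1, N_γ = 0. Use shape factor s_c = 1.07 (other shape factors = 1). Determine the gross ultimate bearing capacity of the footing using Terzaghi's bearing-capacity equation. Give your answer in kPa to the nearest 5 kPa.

q = γ·D_f = 17.5 × 2.67 = 46.725 kPa.
c·N_c·s_c = 60 × 5.14 × 1.07 = 329.99 kPa
q·N_q = 46.725 × 1 = 46.725 kPa
q_ult = 329.99 + 46.725 = 376.71 kPa.

q_ult ≈ 375 kPa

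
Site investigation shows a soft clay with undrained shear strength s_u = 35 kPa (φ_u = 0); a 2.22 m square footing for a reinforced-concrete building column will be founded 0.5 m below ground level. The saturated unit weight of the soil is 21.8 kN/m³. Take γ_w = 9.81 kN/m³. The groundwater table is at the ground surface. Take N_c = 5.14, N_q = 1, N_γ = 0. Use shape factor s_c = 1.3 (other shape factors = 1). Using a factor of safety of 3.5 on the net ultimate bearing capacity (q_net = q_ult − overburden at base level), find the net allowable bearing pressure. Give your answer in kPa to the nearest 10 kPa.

Water table at ground surface, so effective unit weight γ' = 21.8 − 9.81 = 11.99 kN/m³ is used throughout; overburden q = 11.99 × 0.5 = 5.995 kPa.
Cohesion term c·N_c·s_c = 35 × 5.14 × 1.3 = 233.87 kPa; surcharge term q·N_q = 5.995 × 1 = 5.995 kPa.
q_ult = 233.87 + 5.995 = 239.86 kPa.
q_net = 239.86 − 5.995 = 233.87 kPa.
q_all(net) = 233.87 / 3.5 = 66.82 kPa.

q_all(net) ≈ 70 kPa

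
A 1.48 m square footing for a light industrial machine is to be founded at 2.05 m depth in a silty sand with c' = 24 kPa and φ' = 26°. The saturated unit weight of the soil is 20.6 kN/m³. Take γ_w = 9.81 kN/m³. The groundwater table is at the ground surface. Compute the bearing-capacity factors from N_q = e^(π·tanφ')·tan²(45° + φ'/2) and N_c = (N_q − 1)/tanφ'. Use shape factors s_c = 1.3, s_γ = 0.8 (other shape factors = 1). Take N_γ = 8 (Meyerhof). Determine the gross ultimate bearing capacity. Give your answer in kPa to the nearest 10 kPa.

q_ult ≈ 1010 kPa

tan26° = 0.4877, so N_q = e^(π×0.4877)·tan²(58°) = 4.629 × 2.561 = 11.85.
N_c = (11.85 − 1)/tan26° = 22.25.
With the water table at the surface the whole profile is submerged: γ' = 20.6 − 9.81 = 10.79 kN/m³, so q = γ'·D_f = 22.119 kPa; the same γ' applies in the ½γBN_γ term.
q_ult = c·N_c·s_c + q·N_q + 0.5·γ·B·N_γ·s_γ
     = 24 × 22.254 × 1.3 + 22.119 × 11.854 + 0.5 × 10.79 × 1.48 × 8 × 0.8
     = 694.34 + 262.21 + 51.101 = 1007.6 kPa.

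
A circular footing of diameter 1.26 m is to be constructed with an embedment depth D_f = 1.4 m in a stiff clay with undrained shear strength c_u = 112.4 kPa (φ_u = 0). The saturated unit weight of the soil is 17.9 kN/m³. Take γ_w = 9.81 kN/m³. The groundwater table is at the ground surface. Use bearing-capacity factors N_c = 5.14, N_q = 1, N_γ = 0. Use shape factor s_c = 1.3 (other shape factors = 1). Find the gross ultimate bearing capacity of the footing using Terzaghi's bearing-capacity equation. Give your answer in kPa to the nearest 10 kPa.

q_ult ≈ 760 kPa

Water table at ground surface, so effective unit weight γ' = 17.9 − 9.81 = 8.09 kN/m³ is used throughout; overburden q = 8.09 × 1.4 = 11.326 kPa.
Cohesion term c·N_c·s_c = 112.4 × 5.14 × 1.3 = 751.06 kPa; surcharge term q·N_q = 11.326 × 1 = 11.326 kPa.
q_ult = 751.06 + 11.326 = 762.38 kPa.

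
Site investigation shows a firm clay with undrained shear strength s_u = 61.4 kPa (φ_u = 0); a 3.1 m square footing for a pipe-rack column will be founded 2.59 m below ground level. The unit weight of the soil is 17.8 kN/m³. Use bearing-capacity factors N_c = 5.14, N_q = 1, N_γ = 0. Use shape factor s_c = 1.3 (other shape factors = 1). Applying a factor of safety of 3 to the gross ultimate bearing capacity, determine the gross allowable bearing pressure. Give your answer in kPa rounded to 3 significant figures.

Effective surcharge at the founding depth q = γ·D_f = 17.8 × 2.59 = 46.102 kPa.
q_ult = c·N_c·s_c + q·N_q
     = 61.4 × 5.14 × 1.3 + 46.102 × 1
     = 410.27 + 46.102 = 456.38 kPa.
q_all = q_ult / FS = 456.38 / 3 = 152.13 kPa.

q_all ≈ 152 kPa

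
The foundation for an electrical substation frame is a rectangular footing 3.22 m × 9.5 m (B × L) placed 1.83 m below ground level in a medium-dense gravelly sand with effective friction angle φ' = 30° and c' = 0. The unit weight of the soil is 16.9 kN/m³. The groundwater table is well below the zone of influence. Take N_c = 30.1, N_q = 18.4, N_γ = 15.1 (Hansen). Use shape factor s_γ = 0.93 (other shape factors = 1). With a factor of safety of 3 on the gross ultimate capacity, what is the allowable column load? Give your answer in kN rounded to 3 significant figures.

Overburden at base level: q = 16.9 × 1.83 = 30.927 kPa.
Surcharge term q·N_q = 30.927 × 18.4 = 569.06 kPa; self-weight term 0.5·γ·B·N_γ·s_γ = 0.5 × 16.9 × 3.22 × 15.1 × 0.93 = 382.1 kPa.
q_ult = 569.06 + 382.1 = 951.15 kPa.
Gross allowable pressure q_all = 951.15 / 3 = 317.05 kPa.
Footing area = 30.59 m², so allowable column load = 317.05 × 30.59 = 9698.6 kN.

P_all ≈ 9700 kN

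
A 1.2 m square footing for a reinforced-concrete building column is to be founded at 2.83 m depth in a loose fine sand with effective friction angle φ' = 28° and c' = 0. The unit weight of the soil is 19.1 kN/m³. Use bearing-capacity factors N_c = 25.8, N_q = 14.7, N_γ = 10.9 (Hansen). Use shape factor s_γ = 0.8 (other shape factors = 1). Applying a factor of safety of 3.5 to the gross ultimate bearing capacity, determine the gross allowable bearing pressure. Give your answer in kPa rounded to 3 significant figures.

q_all ≈ 256 kPa

Effective surcharge at the founding depth q = γ·D_f = 19.1 × 2.83 = 54.053 kPa.
q_ult = q·N_q + 0.5·γ·B·N_γ·s_γ
     = 54.053 × 14.7 + 0.5 × 19.1 × 1.2 × 10.9 × 0.8
     = 794.58 + 99.931 = 894.51 kPa.
q_all = q_ult / FS = 894.51 / 3.5 = 255.57 kPa.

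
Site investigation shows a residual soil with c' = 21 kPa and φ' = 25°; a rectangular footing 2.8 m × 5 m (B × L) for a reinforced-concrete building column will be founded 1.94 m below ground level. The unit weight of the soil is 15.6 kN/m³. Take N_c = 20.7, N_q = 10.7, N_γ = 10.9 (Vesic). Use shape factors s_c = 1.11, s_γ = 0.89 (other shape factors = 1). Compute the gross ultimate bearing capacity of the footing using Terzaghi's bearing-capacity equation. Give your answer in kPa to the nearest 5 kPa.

Overburden at base level: q = 15.6 × 1.94 = 30.264 kPa.
Cohesion term c·N_c·s_c = 21 × 20.7 × 1.11 = 482.52 kPa; surcharge term q·N_q = 30.264 × 10.7 = 323.82 kPa; self-weight term 0.5·γ·B·N_γ·s_γ = 0.5 × 15.6 × 2.8 × 10.9 × 0.89 = 211.87 kPa.
q_ult = 482.52 + 323.82 + 211.87 = 1018.2 kPa.

q_ult ≈ 1020 kPa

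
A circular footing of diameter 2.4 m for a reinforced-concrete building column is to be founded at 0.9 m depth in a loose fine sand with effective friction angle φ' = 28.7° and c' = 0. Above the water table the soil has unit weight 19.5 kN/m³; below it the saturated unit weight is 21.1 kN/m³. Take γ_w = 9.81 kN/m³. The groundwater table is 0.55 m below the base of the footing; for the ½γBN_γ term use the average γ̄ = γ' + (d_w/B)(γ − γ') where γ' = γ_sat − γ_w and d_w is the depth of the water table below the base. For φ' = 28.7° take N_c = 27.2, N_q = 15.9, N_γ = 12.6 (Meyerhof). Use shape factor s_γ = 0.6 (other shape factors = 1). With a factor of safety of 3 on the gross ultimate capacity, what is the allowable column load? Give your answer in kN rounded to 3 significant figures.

q = γ·D_f = 19.5 × 0.9 = 17.55 kPa.
γ' = 11.29 kN/m³; averaging over the depth B below the base, γ̄ = γ' + (d_w/B)(γ − γ') = 13.171 kN/m³.
q·N_q = 17.55 × 15.9 = 279.05 kPa
0.5·γ·B·N_γ·s_γ = 0.5 × 13.171 × 2.4 × 12.6 × 0.6 = 119.49 kPa
q_ult = 279.05 + 119.49 = 398.54 kPa.
Gross allowable pressure q_all = 398.54 / 3 = 132.85 kPa.
Footing area = 4.5239 m², so allowable column load = 132.85 × 4.5239 = 600.98 kN.

P_all ≈ 601 kN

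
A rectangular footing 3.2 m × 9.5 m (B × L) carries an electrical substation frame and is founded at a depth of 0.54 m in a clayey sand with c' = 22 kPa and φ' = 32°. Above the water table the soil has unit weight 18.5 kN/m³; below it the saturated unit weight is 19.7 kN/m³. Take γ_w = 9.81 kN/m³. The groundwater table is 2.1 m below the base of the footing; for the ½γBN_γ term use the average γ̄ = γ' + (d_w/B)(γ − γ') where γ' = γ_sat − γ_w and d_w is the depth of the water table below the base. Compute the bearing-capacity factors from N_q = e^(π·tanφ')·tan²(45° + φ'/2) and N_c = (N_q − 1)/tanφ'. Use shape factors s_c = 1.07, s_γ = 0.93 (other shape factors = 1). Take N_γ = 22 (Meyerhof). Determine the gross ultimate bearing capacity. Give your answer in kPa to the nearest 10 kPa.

tan32° = 0.6249, so N_q = e^(π×0.6249)·tan²(61°) = 7.121 × 3.255 = 23.18.
N_c = (23.18 − 1)/tan32° = 35.49.
q = γ·D_f = 18.5 × 0.54 = 9.99 kPa.
γ' = 9.89 kN/m³; averaging over the depth B below the base, γ̄ = γ' + (d_w/B)(γ − γ') = 15.54 kN/m³.
c·N_c·s_c = 22 × 35.49 × 1.07 = 835.44 kPa
q·N_q = 9.99 × 23.177 = 231.54 kPa
0.5·γ·B·N_γ·s_γ = 0.5 × 15.54 × 3.2 × 22 × 0.93 = 508.73 kPa
q_ult = 835.44 + 231.54 + 508.73 = 1575.7 kPa.

q_ult ≈ 1580 kPa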